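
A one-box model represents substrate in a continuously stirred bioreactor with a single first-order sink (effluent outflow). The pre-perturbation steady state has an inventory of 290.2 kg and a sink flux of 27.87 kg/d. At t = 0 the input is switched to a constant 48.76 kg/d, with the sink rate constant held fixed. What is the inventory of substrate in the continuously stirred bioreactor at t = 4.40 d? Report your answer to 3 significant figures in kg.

The sink rate constant is k = F₀/M₀ = 27.87/290.2 = 0.09604 d⁻¹.
Solving dM/dt = F₁ − kM with M(0) = M₀ gives M(t) = F₁/k + (M₀ − F₁/k)·e^(−kt).
F₁/k = 48.76/0.09604 = 507.72 kg; kt = 0.09604 × 4.40 = 0.4226, e^(−kt) = 0.6554.
M(4.40) = 507.72 + (290.2 − 507.72) × 0.6554 = 507.72 − 142.6 = 365.17 kg.

365 kg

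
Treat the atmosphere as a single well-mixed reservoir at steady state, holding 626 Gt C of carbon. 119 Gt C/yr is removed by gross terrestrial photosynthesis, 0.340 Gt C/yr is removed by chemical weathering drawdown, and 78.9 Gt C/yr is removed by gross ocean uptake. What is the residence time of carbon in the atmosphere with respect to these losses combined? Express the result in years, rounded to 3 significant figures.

3.16 yr

Total removal = 119.0 + 0.3400 + 78.90 = 198.24 Gt C/yr.
τ = M / ΣF_out = 626 / 198.24 = 3.158 yr.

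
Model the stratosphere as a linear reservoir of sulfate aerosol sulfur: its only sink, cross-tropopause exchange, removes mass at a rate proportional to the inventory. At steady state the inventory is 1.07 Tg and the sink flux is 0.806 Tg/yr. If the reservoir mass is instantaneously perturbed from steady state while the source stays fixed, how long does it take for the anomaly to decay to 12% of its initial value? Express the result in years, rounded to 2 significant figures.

For a linear reservoir the anomaly decays as exp(−t/τ) with τ = M/F = 1.07/0.806 = 1.328 yr.
exp(−t/τ) = 0.12 ⇒ t = −τ ln(0.12) = 1.328 × 2.120 = 2.815 yr.

2.8 yr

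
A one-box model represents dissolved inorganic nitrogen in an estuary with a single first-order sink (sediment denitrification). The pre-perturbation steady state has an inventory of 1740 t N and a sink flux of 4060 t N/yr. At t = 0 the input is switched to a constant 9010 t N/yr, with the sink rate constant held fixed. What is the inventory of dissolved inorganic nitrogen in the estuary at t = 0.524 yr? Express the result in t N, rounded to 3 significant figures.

3240 t N

τ = M₀/F₀ = 1740/4060 = 0.4286 yr; rate constant k = 1/τ.
New steady state M_∞ = F₁/k = F₁·τ = 9010 × 0.4286 = 3861.4 t N.
M(t) = M_∞ + (M₀ − M_∞)·e^(−t/τ); t/τ = 0.524/0.4286 = 1.223, so e^(−t/τ) = 0.2944.
M(t) = 3861.4 − 2121 × 0.2944 = 3236.8 t N.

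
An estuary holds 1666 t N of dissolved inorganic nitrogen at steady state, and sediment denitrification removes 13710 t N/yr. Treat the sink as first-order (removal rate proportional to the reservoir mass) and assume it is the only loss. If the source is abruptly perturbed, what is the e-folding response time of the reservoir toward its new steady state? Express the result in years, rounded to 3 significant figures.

0.122 yr

For a linear reservoir the response time equals the residence time τ = M/F.
τ = 1666 / 13710 = 0.1215 yr.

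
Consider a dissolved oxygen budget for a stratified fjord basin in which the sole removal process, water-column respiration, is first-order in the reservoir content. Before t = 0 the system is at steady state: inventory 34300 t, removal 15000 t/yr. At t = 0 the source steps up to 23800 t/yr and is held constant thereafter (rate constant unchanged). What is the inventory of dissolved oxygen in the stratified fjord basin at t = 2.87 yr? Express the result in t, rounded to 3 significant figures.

48700 t

τ = M₀/F₀ = 34300/15000 = 2.287 yr; rate constant k = 1/τ.
New steady state M_∞ = F₁/k = F₁·τ = 23800 × 2.287 = 54423 t.
M(t) = M_∞ + (M₀ − M_∞)·e^(−t/τ); t/τ = 2.87/2.287 = 1.255, so e^(−t/τ) = 0.2850.
M(t) = 54423 − 20120 × 0.2850 = 48687 t.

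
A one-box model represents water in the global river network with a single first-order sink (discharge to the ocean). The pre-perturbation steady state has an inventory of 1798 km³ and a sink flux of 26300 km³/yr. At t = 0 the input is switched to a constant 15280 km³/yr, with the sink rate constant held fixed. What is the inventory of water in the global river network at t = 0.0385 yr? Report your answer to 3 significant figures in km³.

The sink rate constant is k = F₀/M₀ = 26300/1798 = 14.63 yr⁻¹.
Solving dM/dt = F₁ − kM with M(0) = M₀ gives M(t) = F₁/k + (M₀ − F₁/k)·e^(−kt).
F₁/k = 15280/14.63 = 1044.6 km³; kt = 14.63 × 0.0385 = 0.5632, e^(−kt) = 0.5694.
M(0.0385) = 1044.6 + (1798 − 1044.6) × 0.5694 = 1044.6 + 429.0 = 1473.6 km³.

1470 km³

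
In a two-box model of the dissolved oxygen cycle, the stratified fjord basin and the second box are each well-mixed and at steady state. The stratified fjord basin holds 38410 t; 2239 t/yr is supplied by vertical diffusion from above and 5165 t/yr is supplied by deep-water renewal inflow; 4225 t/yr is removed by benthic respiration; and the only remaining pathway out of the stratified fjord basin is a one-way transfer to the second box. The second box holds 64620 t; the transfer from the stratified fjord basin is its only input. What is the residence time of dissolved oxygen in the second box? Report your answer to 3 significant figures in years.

Balance the stratified fjord basin: ΣF_in = 2239 + 5165 = 7404.0 t/yr.
Transfer to the second box = ΣF_in − (4225) = 3179.0 t/yr.
At steady state the output of the second box equals its input, 3179.0 t/yr.
τ = M / F = 64620 / 3179.0 = 20.33 yr.

20.3 yr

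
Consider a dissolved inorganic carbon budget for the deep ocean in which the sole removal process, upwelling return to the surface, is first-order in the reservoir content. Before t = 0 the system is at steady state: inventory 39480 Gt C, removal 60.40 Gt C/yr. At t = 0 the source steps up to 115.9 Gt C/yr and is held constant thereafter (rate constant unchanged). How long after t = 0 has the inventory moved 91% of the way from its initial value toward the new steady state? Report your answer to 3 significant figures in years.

τ = M₀/F₀ = 39480/60.40 = 653.6 yr.
The remaining gap fraction is e^(−t/τ); 91% covered ⇒ e^(−t/τ) = 0.0900.
t = −τ ln(0.0900) = 653.6 × 2.408 = 1574 yr.

1570 yr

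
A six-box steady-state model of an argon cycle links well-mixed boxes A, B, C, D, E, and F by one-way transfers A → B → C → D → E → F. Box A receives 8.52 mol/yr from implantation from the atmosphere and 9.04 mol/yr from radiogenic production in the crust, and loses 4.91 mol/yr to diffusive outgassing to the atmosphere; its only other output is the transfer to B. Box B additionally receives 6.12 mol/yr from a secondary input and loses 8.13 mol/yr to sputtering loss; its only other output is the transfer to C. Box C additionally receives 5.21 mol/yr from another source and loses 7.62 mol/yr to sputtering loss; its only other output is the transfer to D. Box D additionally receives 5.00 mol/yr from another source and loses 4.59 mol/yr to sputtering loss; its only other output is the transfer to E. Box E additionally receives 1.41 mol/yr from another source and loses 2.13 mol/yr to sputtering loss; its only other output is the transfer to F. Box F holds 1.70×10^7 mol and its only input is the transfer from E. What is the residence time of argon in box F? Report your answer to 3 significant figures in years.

Box A: F(A→B) = (8.52 + 9.04) − 4.91 = 12.650 mol/yr.
Box B: F(B→C) = (12.650 + 6.12) − 8.13 = 10.640 mol/yr.
Box C: F(C→D) = (10.640 + 5.21) − 7.62 = 8.2300 mol/yr.
Box D: F(D→E) = (8.2300 + 5.00) − 4.59 = 8.6400 mol/yr.
Box E: F(E→F) = (8.6400 + 1.41) − 2.13 = 7.9200 mol/yr.
Box F throughput = its input = 7.9200 mol/yr; τ = 1.70×10^7 / 7.9200 = 2.146×10^6 yr.

2.15×10^6 yr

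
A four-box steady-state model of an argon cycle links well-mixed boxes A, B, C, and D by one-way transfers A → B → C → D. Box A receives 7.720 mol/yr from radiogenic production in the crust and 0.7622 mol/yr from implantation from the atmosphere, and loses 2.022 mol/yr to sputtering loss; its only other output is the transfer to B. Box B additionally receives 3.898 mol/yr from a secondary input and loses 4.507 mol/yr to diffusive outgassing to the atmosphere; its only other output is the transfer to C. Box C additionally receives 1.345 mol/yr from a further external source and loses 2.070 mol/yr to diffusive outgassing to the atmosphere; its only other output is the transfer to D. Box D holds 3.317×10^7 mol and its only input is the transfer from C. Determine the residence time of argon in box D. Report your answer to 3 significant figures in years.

6.47×10^6 yr

Box A: F(A→B) = (7.720 + 0.7622) − 2.022 = 6.4602 mol/yr.
Box B: F(B→C) = (6.4602 + 3.898) − 4.507 = 5.8512 mol/yr.
Box C: F(C→D) = (5.8512 + 1.345) − 2.070 = 5.1262 mol/yr.
Box D throughput = its input = 5.1262 mol/yr; τ = 3.317×10^7 / 5.1262 = 6.471×10^6 yr.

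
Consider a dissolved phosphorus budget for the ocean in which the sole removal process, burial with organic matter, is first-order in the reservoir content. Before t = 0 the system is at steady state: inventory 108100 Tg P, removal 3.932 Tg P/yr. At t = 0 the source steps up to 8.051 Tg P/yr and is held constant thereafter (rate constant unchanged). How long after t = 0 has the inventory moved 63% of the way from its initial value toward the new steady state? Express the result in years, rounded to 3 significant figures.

τ = M₀/F₀ = 108100/3.932 = 27490 yr.
The remaining gap fraction is e^(−t/τ); 63% covered ⇒ e^(−t/τ) = 0.370.
t = −τ ln(0.370) = 27490 × 0.9943 = 27330 yr.

27300 yr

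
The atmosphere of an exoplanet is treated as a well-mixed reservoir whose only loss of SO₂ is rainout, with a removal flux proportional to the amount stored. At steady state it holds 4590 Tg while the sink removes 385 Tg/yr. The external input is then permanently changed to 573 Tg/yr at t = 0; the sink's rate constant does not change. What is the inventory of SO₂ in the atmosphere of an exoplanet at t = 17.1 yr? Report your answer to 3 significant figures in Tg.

Residence time τ = M₀/F₀ = 11.92 yr. The eventual steady state is M_∞ = M₀·(F₁/F₀) = 4590 × 573/385 = 6831.4 Tg.
The anomaly ΔM(t) = M(t) − M_∞ decays as ΔM₀·e^(−t/τ) with ΔM₀ = 4590 − 6831.4 = −2241 Tg.
At t = 17.1 yr, e^(−t/τ) = e^(−1.434) = 0.2383, so ΔM = −534.1 Tg and M = 6831.4 − 534.1 = 6297.3 Tg.

6300 Tg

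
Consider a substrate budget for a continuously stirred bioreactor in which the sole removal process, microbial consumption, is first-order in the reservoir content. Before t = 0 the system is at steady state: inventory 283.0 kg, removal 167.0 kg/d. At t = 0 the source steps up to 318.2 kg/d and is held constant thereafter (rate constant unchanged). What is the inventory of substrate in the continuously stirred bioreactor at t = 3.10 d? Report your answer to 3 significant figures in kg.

498 kg

The sink rate constant is k = F₀/M₀ = 167.0/283.0 = 0.5901 d⁻¹.
Solving dM/dt = F₁ − kM with M(0) = M₀ gives M(t) = F₁/k + (M₀ − F₁/k)·e^(−kt).
F₁/k = 318.2/0.5901 = 539.23 kg; kt = 0.5901 × 3.10 = 1.829, e^(−kt) = 0.1605.
M(3.10) = 539.23 + (283.0 − 539.23) × 0.1605 = 539.23 − 41.13 = 498.10 kg.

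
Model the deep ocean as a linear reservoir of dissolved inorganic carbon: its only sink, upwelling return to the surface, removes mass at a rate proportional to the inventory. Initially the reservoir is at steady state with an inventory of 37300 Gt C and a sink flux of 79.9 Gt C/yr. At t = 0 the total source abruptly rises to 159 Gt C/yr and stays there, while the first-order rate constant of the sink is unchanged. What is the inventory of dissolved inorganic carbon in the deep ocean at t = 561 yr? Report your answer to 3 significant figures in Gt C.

τ = M₀/F₀ = 37300/79.9 = 466.8 yr; rate constant k = 1/τ.
New steady state M_∞ = F₁/k = F₁·τ = 159 × 466.8 = 74227 Gt C.
M(t) = M_∞ + (M₀ − M_∞)·e^(−t/τ); t/τ = 561/466.8 = 1.202, so e^(−t/τ) = 0.3007.
M(t) = 74227 − 36930 × 0.3007 = 63124 Gt C.

63100 Gt C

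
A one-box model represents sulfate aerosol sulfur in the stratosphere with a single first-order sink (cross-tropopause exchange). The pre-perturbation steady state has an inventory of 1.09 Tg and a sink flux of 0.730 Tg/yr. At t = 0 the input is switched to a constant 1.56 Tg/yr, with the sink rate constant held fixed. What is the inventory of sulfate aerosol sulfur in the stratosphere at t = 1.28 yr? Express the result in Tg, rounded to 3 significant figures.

The sink rate constant is k = F₀/M₀ = 0.730/1.09 = 0.6697 yr⁻¹.
Solving dM/dt = F₁ − kM with M(0) = M₀ gives M(t) = F₁/k + (M₀ − F₁/k)·e^(−kt).
F₁/k = 1.56/0.6697 = 2.3293 Tg; kt = 0.6697 × 1.28 = 0.8572, e^(−kt) = 0.4243.
M(1.28) = 2.3293 + (1.09 − 2.3293) × 0.4243 = 2.3293 − 0.5259 = 1.8034 Tg.

1.80 Tg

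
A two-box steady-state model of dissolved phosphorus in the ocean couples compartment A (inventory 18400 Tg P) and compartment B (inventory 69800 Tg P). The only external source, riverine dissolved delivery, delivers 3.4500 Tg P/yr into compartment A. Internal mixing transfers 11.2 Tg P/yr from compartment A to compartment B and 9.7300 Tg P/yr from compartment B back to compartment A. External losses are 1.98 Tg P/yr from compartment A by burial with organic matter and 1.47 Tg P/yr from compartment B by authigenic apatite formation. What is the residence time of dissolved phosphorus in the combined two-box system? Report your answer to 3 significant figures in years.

Residence time in the combined system uses the total inventory and the total *external* removal — internal exchanges between the two boxes cancel.
M_total = 18400 + 69800 = 88200 Tg P.
ΣF_external_out = 1.98 + 1.47 = 3.4500 Tg P/yr.
τ = M_total / ΣF_ext = 88200 / 3.4500 = 25570 yr.

25600 yr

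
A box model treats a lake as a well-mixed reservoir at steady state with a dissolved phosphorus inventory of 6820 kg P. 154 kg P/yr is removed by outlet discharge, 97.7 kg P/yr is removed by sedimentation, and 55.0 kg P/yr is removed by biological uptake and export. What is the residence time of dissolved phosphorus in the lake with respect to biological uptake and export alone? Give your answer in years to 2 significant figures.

Residence time with respect to a single sink: τ = M / F_sink.
τ = 6820 / 55.0 = 124.0 yr.

120 yr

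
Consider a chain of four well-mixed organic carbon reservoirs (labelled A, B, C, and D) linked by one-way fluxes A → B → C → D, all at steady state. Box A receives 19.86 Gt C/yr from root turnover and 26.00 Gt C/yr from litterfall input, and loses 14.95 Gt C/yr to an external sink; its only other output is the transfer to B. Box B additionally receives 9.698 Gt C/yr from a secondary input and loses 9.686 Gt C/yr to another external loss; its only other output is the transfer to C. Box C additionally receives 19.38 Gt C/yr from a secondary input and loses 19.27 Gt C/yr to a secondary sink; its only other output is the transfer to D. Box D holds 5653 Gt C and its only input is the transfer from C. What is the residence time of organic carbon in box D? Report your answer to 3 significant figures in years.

182 yr

Box A: F(A→B) = (19.86 + 26.00) − 14.95 = 30.910 Gt C/yr.
Box B: F(B→C) = (30.910 + 9.698) − 9.686 = 30.922 Gt C/yr.
Box C: F(C→D) = (30.922 + 19.38) − 19.27 = 31.032 Gt C/yr.
Box D throughput = its input = 31.032 Gt C/yr; τ = 5653 / 31.032 = 182.2 yr.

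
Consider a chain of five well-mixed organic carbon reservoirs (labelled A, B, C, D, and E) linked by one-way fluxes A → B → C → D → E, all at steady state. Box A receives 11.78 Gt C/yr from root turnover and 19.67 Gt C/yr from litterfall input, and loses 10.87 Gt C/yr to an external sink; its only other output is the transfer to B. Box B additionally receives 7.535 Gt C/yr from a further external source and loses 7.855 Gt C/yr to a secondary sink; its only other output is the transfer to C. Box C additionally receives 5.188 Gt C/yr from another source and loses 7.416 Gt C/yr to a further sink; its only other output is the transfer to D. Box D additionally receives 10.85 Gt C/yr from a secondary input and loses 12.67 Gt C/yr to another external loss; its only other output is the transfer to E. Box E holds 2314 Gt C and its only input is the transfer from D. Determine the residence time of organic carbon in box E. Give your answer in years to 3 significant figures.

Box A: F(A→B) = (11.78 + 19.67) − 10.87 = 20.580 Gt C/yr.
Box B: F(B→C) = (20.580 + 7.535) − 7.855 = 20.260 Gt C/yr.
Box C: F(C→D) = (20.260 + 5.188) − 7.416 = 18.032 Gt C/yr.
Box D: F(D→E) = (18.032 + 10.85) − 12.67 = 16.212 Gt C/yr.
Box E throughput = its input = 16.212 Gt C/yr; τ = 2314 / 16.212 = 142.7 yr.

143 yr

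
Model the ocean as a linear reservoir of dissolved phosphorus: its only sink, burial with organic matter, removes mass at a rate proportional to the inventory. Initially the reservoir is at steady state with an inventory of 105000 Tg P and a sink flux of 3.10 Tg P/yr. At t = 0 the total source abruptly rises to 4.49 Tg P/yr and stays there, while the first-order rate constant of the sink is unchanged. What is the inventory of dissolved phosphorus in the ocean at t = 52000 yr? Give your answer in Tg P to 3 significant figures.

142000 Tg P

τ = M₀/F₀ = 105000/3.10 = 33870 yr; rate constant k = 1/τ.
New steady state M_∞ = F₁/k = F₁·τ = 4.49 × 33870 = 152080 Tg P.
M(t) = M_∞ + (M₀ − M_∞)·e^(−t/τ); t/τ = 52000/33870 = 1.535, so e^(−t/τ) = 0.2154.
M(t) = 152080 − 47080 × 0.2154 = 141940 Tg P.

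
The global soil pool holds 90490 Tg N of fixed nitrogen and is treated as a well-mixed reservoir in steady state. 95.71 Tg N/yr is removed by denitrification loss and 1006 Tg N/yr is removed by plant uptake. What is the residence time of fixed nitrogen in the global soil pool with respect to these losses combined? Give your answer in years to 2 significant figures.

82 yr

Total removal = 95.71 + 1006 = 1101.7 Tg N/yr.
τ = M / ΣF_out = 90490 / 1101.7 = 82.14 yr.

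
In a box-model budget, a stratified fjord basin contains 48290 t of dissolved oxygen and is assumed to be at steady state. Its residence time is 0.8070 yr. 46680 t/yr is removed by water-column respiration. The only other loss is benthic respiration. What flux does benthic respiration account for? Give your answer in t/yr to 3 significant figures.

13200 t/yr

Total removal F = M/τ = 48290 / 0.8070 = 59840 t/yr.
Benthic respiration = F − (46680) = 59840 − 46680 = 13160 t/yr.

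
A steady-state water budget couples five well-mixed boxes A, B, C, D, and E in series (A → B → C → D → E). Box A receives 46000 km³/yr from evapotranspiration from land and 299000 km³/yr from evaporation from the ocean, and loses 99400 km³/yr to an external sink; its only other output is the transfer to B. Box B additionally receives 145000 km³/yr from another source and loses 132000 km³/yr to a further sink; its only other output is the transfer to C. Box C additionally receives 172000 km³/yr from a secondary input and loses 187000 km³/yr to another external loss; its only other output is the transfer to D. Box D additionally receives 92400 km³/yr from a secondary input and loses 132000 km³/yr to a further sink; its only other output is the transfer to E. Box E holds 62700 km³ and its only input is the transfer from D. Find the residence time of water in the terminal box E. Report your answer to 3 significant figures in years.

Box A: F(A→B) = (46000 + 299000) − 99400 = 245600 km³/yr.
Box B: F(B→C) = (245600 + 145000) − 132000 = 258600 km³/yr.
Box C: F(C→D) = (258600 + 172000) − 187000 = 243600 km³/yr.
Box D: F(D→E) = (243600 + 92400) − 132000 = 204000 km³/yr.
Box E throughput = its input = 204000 km³/yr; τ = 62700 / 204000 = 0.3074 yr.

0.307 yr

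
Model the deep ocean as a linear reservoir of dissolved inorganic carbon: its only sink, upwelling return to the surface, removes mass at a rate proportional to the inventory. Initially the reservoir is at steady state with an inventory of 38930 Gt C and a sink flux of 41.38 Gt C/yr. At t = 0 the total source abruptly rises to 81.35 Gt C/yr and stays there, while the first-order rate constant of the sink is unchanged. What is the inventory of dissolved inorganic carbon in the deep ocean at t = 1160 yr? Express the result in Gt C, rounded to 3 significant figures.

The sink rate constant is k = F₀/M₀ = 41.38/38930 = 0.001063 yr⁻¹.
Solving dM/dt = F₁ − kM with M(0) = M₀ gives M(t) = F₁/k + (M₀ − F₁/k)·e^(−kt).
F₁/k = 81.35/0.001063 = 76533 Gt C; kt = 0.001063 × 1160 = 1.233, e^(−kt) = 0.2914.
M(1160) = 76533 + (38930 − 76533) × 0.2914 = 76533 − 10960 = 65575 Gt C.

65600 Gt C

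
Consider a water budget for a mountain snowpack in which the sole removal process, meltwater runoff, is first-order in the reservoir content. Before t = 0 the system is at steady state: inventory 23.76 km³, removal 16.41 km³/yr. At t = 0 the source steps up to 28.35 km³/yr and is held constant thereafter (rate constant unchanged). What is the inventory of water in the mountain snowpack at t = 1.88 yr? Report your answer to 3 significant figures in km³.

36.3 km³

τ = M₀/F₀ = 23.76/16.41 = 1.448 yr; rate constant k = 1/τ.
New steady state M_∞ = F₁/k = F₁·τ = 28.35 × 1.448 = 41.048 km³.
M(t) = M_∞ + (M₀ − M_∞)·e^(−t/τ); t/τ = 1.88/1.448 = 1.298, so e^(−t/τ) = 0.2730.
M(t) = 41.048 − 17.29 × 0.2730 = 36.329 km³.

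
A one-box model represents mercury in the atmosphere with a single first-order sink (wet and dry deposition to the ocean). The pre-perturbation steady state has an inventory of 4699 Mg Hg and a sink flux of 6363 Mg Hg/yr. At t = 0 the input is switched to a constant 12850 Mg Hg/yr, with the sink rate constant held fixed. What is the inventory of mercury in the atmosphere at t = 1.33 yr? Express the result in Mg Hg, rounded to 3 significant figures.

8700 Mg Hg

Residence time τ = M₀/F₀ = 0.7385 yr. The eventual steady state is M_∞ = M₀·(F₁/F₀) = 4699 × 12850/6363 = 9489.6 Mg Hg.
The anomaly ΔM(t) = M(t) − M_∞ decays as ΔM₀·e^(−t/τ) with ΔM₀ = 4699 − 9489.6 = −4791 Mg Hg.
At t = 1.33 yr, e^(−t/τ) = e^(−1.801) = 0.1651, so ΔM = −791.1 Mg Hg and M = 9489.6 − 791.1 = 8698.5 Mg Hg.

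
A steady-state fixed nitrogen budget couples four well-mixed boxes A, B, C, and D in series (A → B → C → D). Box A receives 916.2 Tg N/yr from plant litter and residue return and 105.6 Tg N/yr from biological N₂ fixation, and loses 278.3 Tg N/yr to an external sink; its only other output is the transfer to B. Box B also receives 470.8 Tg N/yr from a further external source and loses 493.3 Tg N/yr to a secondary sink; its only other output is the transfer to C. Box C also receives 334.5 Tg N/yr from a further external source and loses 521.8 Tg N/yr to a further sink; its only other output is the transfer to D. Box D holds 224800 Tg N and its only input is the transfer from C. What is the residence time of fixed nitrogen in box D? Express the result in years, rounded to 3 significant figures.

421 yr

Box A: F(A→B) = (916.2 + 105.6) − 278.3 = 743.50 Tg N/yr.
Box B: F(B→C) = (743.50 + 470.8) − 493.3 = 721.00 Tg N/yr.
Box C: F(C→D) = (721.00 + 334.5) − 521.8 = 533.70 Tg N/yr.
Box D throughput = its input = 533.70 Tg N/yr; τ = 224800 / 533.70 = 421.2 yr.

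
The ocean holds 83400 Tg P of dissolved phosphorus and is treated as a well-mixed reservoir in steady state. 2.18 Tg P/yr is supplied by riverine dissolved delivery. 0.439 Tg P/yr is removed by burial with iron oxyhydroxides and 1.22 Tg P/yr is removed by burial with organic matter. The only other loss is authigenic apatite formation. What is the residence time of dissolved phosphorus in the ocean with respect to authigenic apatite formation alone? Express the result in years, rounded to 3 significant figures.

At steady state ΣF_in = ΣF_out.
ΣF_in = 2.1800 Tg P/yr.
Authigenic apatite formation flux = ΣF_in − (0.439 + 1.22) = 2.1800 − 1.659 = 0.5210 Tg P/yr.
τ = M / F = 83400 / 0.5210 = 160100 yr.

160000 yr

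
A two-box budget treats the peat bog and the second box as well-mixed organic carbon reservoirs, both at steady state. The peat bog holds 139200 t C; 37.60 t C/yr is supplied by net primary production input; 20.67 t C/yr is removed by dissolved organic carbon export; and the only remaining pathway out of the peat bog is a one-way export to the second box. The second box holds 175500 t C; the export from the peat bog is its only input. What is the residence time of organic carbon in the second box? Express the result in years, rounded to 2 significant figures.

Balance the peat bog: ΣF_in = 37.600 t C/yr.
Export to the second box = ΣF_in − (20.67) = 16.930 t C/yr.
At steady state the output of the second box equals its input, 16.930 t C/yr.
τ = M / F = 175500 / 16.930 = 10370 yr.

10000 yr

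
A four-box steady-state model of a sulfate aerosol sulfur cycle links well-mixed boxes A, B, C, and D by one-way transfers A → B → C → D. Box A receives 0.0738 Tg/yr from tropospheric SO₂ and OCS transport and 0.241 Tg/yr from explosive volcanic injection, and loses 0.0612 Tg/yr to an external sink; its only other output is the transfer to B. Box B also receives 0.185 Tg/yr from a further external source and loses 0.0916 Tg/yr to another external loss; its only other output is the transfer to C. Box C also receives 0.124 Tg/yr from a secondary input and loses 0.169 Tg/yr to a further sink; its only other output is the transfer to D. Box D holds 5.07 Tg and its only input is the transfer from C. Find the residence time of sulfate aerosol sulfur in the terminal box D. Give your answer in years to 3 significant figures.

Box A: F(A→B) = (0.0738 + 0.241) − 0.0612 = 0.25360 Tg/yr.
Box B: F(B→C) = (0.25360 + 0.185) − 0.0916 = 0.34700 Tg/yr.
Box C: F(C→D) = (0.34700 + 0.124) − 0.169 = 0.30200 Tg/yr.
Box D throughput = its input = 0.30200 Tg/yr; τ = 5.07 / 0.30200 = 16.79 yr.

16.8 yr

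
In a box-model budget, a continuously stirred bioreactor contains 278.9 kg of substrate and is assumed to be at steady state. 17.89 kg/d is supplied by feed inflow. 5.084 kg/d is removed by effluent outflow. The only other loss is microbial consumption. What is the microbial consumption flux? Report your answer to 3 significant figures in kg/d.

At steady state ΣF_in = ΣF_out.
ΣF_in = 17.890 kg/d.
Microbial consumption flux = ΣF_in − (5.084) = 17.890 − 5.084 = 12.81 kg/d.

12.8 kg/d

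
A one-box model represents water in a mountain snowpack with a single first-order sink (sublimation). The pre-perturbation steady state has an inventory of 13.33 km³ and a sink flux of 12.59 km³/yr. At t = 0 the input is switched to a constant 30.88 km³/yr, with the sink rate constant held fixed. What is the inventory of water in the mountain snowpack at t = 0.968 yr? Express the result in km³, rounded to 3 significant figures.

Residence time τ = M₀/F₀ = 1.059 yr. The eventual steady state is M_∞ = M₀·(F₁/F₀) = 13.33 × 30.88/12.59 = 32.695 km³.
The anomaly ΔM(t) = M(t) − M_∞ decays as ΔM₀·e^(−t/τ) with ΔM₀ = 13.33 − 32.695 = −19.37 km³.
At t = 0.968 yr, e^(−t/τ) = e^(−0.9143) = 0.4008, so ΔM = −7.762 km³ and M = 32.695 − 7.762 = 24.933 km³.

24.9 km³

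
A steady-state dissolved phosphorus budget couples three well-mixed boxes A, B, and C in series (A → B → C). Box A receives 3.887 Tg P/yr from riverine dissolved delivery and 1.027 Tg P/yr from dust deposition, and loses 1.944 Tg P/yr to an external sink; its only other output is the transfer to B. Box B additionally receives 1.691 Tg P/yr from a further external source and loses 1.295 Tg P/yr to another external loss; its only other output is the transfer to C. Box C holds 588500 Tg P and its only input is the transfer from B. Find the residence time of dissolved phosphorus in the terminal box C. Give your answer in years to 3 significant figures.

175000 yr

Box A: F(A→B) = (3.887 + 1.027) − 1.944 = 2.9700 Tg P/yr.
Box B: F(B→C) = (2.9700 + 1.691) − 1.295 = 3.3660 Tg P/yr.
Box C throughput = its input = 3.3660 Tg P/yr; τ = 588500 / 3.3660 = 174800 yr.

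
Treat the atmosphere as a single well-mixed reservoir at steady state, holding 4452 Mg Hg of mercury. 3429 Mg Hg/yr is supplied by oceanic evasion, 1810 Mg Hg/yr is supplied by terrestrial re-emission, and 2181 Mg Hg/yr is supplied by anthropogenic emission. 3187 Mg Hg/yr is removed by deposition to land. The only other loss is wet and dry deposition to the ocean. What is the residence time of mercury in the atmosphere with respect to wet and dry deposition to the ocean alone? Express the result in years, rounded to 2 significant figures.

At steady state ΣF_in = ΣF_out.
ΣF_in = 3429 + 1810 + 2181 = 7420.0 Mg Hg/yr.
Wet and dry deposition to the ocean flux = ΣF_in − (3187) = 7420.0 − 3187 = 4233 Mg Hg/yr.
τ = M / F = 4452 / 4233 = 1.052 yr.

1.1 yr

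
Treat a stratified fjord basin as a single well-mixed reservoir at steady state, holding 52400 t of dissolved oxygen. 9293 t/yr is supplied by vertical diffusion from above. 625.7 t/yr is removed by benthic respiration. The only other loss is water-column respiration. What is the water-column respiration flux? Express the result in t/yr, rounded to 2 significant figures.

8700 t/yr

At steady state ΣF_in = ΣF_out.
ΣF_in = 9293.0 t/yr.
Water-column respiration flux = ΣF_in − (625.7) = 9293.0 − 625.7 = 8667 t/yr.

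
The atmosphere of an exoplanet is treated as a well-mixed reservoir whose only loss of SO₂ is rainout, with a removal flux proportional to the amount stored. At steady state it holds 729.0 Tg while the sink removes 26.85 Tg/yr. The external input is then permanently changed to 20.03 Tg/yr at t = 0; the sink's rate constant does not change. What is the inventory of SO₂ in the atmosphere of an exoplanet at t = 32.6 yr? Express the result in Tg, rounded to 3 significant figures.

600 Tg

Residence time τ = M₀/F₀ = 27.15 yr. The eventual steady state is M_∞ = M₀·(F₁/F₀) = 729.0 × 20.03/26.85 = 543.83 Tg.
The anomaly ΔM(t) = M(t) − M_∞ decays as ΔM₀·e^(−t/τ) with ΔM₀ = 729.0 − 543.83 = 185.2 Tg.
At t = 32.6 yr, e^(−t/τ) = e^(−1.201) = 0.3010, so ΔM = 55.73 Tg and M = 543.83 + 55.73 = 599.56 Tg.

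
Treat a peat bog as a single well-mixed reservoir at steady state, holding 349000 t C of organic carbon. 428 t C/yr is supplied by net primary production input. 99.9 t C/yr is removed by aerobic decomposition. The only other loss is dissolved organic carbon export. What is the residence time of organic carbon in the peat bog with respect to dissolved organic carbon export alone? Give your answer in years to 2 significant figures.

1100 yr

At steady state ΣF_in = ΣF_out.
ΣF_in = 428.00 t C/yr.
Dissolved organic carbon export flux = ΣF_in − (99.9) = 428.00 − 99.90 = 328.1 t C/yr.
τ = M / F = 349000 / 328.1 = 1064 yr.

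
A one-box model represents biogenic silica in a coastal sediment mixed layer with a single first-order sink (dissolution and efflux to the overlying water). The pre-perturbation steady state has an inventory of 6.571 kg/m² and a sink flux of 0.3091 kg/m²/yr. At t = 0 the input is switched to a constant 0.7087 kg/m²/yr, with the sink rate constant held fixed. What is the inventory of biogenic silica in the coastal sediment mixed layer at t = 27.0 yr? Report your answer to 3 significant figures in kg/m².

12.7 kg/m²

τ = M₀/F₀ = 6.571/0.3091 = 21.26 yr; rate constant k = 1/τ.
New steady state M_∞ = F₁/k = F₁·τ = 0.7087 × 21.26 = 15.066 kg/m².
M(t) = M_∞ + (M₀ − M_∞)·e^(−t/τ); t/τ = 27.0/21.26 = 1.270, so e^(−t/τ) = 0.2808.
M(t) = 15.066 − 8.495 × 0.2808 = 12.680 kg/m².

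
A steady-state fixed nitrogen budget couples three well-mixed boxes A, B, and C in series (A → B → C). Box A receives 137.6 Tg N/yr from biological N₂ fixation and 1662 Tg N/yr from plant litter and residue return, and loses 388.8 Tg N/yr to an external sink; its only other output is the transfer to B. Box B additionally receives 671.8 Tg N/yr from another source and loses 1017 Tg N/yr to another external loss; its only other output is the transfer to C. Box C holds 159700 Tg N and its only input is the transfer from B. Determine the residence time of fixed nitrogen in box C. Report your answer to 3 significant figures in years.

Box A: F(A→B) = (137.6 + 1662) − 388.8 = 1410.8 Tg N/yr.
Box B: F(B→C) = (1410.8 + 671.8) − 1017 = 1065.6 Tg N/yr.
Box C throughput = its input = 1065.6 Tg N/yr; τ = 159700 / 1065.6 = 149.9 yr.

150 yr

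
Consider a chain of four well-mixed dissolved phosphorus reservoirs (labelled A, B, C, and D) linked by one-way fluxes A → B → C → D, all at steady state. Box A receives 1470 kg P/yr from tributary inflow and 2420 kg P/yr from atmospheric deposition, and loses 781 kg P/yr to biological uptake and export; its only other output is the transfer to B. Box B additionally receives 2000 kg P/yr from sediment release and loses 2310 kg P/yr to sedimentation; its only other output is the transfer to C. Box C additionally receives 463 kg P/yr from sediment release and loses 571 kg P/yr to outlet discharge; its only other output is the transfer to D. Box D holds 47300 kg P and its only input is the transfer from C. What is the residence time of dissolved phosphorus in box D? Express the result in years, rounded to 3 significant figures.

Box A: F(A→B) = (1470 + 2420) − 781 = 3109.0 kg P/yr.
Box B: F(B→C) = (3109.0 + 2000) − 2310 = 2799.0 kg P/yr.
Box C: F(C→D) = (2799.0 + 463) − 571 = 2691.0 kg P/yr.
Box D throughput = its input = 2691.0 kg P/yr; τ = 47300 / 2691.0 = 17.58 yr.

17.6 yr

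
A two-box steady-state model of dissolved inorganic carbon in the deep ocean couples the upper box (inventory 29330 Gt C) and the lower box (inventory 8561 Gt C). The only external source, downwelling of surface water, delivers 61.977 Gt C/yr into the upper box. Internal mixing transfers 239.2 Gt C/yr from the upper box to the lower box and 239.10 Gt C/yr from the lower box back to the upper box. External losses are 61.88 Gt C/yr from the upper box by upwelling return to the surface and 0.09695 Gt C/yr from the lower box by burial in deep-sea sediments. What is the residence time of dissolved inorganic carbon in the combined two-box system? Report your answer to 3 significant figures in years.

Residence time in the combined system uses the total inventory and the total *external* removal — internal exchanges between the two boxes cancel.
M_total = 29330 + 8561 = 37891 Gt C.
ΣF_external_out = 61.88 + 0.09695 = 61.977 Gt C/yr.
τ = M_total / ΣF_ext = 37891 / 61.977 = 611.4 yr.

611 yr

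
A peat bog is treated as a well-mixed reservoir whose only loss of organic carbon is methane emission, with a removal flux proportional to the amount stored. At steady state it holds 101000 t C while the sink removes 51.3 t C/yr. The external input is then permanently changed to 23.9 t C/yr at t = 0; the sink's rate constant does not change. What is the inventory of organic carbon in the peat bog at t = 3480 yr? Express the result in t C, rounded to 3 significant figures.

56300 t C

The sink rate constant is k = F₀/M₀ = 51.3/101000 = 0.0005079 yr⁻¹.
Solving dM/dt = F₁ − kM with M(0) = M₀ gives M(t) = F₁/k + (M₀ − F₁/k)·e^(−kt).
F₁/k = 23.9/0.0005079 = 47055 t C; kt = 0.0005079 × 3480 = 1.768, e^(−kt) = 0.1707.
M(3480) = 47055 + (101000 − 47055) × 0.1707 = 47055 + 9211 = 56266 t C.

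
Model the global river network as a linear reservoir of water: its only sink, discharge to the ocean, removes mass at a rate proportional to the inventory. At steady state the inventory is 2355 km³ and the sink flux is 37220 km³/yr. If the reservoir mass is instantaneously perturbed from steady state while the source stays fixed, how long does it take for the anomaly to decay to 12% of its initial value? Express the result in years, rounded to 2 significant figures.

0.13 yr

For a linear reservoir the anomaly decays as exp(−t/τ) with τ = M/F = 2355/37220 = 0.06327 yr.
exp(−t/τ) = 0.12 ⇒ t = −τ ln(0.12) = 0.06327 × 2.120 = 0.1342 yr.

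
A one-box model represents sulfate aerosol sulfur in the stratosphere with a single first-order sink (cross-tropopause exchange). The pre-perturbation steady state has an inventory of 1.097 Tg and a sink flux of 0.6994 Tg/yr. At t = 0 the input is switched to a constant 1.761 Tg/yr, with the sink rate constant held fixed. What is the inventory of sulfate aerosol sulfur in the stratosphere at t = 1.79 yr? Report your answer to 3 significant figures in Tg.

2.23 Tg

Residence time τ = M₀/F₀ = 1.568 yr. The eventual steady state is M_∞ = M₀·(F₁/F₀) = 1.097 × 1.761/0.6994 = 2.7621 Tg.
The anomaly ΔM(t) = M(t) − M_∞ decays as ΔM₀·e^(−t/τ) with ΔM₀ = 1.097 − 2.7621 = −1.665 Tg.
At t = 1.79 yr, e^(−t/τ) = e^(−1.141) = 0.3194, so ΔM = −0.5319 Tg and M = 2.7621 − 0.5319 = 2.2302 Tg.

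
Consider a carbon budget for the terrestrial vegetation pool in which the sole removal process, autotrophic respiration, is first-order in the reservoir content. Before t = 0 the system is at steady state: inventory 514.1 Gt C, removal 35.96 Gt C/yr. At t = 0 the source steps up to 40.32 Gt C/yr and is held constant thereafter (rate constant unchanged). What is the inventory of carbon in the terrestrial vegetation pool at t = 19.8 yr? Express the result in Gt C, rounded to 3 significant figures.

561 Gt C

The sink rate constant is k = F₀/M₀ = 35.96/514.1 = 0.06995 yr⁻¹.
Solving dM/dt = F₁ − kM with M(0) = M₀ gives M(t) = F₁/k + (M₀ − F₁/k)·e^(−kt).
F₁/k = 40.32/0.06995 = 576.43 Gt C; kt = 0.06995 × 19.8 = 1.385, e^(−kt) = 0.2503.
M(19.8) = 576.43 + (514.1 − 576.43) × 0.2503 = 576.43 − 15.60 = 560.83 Gt C.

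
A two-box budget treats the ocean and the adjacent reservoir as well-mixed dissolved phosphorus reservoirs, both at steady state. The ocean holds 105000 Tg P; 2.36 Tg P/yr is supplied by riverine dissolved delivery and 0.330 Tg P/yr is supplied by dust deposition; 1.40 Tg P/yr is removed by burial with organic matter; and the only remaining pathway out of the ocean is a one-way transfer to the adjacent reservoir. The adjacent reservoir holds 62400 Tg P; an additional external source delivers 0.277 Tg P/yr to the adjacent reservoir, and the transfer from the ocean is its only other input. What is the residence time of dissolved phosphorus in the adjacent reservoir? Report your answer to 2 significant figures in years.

Balance the ocean: ΣF_in = 2.36 + 0.330 = 2.6900 Tg P/yr.
Transfer to the adjacent reservoir = ΣF_in − (1.40) = 1.2900 Tg P/yr.
Total input to the adjacent reservoir = 1.2900 + 0.277 = 1.5670 Tg P/yr; at steady state this equals its total output.
τ = M / F = 62400 / 1.5670 = 39820 yr.

40000 yr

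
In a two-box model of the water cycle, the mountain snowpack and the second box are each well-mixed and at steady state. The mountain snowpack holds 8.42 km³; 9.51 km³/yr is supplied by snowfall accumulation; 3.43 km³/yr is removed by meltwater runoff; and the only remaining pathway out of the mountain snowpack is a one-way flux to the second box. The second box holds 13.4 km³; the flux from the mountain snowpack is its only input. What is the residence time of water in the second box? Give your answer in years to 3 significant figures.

2.20 yr

Balance the mountain snowpack: ΣF_in = 9.5100 km³/yr.
Flux to the second box = ΣF_in − (3.43) = 6.0800 km³/yr.
At steady state the output of the second box equals its input, 6.0800 km³/yr.
τ = M / F = 13.4 / 6.0800 = 2.204 yr.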